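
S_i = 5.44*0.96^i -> [5.44, 5.22, 5.01, 4.81, 4.62]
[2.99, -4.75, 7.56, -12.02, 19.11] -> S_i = 2.99*(-1.59)^i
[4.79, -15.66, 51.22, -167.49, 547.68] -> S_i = 4.79*(-3.27)^i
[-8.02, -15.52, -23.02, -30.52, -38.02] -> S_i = -8.02 + -7.50*i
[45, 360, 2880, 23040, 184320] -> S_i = 45*8^i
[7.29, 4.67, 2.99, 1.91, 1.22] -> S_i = 7.29*0.64^i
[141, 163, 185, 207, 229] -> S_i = 141 + 22*i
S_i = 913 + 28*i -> [913, 941, 969, 997, 1025]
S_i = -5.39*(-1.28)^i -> [-5.39, 6.9, -8.83, 11.3, -14.47]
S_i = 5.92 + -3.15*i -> [5.92, 2.77, -0.38, -3.53, -6.68]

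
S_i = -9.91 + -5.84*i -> [-9.91, -15.75, -21.59, -27.43, -33.27]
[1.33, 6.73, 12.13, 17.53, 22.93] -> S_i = 1.33 + 5.40*i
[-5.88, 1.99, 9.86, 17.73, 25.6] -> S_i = -5.88 + 7.87*i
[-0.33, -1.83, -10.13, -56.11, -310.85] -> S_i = -0.33*5.54^i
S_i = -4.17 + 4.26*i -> [-4.17, 0.09, 4.35, 8.61, 12.87]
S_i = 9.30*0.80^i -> [9.3, 7.44, 5.95, 4.76, 3.81]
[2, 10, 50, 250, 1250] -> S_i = 2*5^i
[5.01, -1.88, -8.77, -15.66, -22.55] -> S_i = 5.01 + -6.89*i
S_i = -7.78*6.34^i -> [-7.78, -49.33, -312.72, -1982.66, -12570.04]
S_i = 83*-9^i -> [83, -747, 6723, -60507, 544563]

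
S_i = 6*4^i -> [6, 24, 96, 384, 1536]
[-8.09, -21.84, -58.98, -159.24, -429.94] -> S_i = -8.09*2.70^i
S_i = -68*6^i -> [-68, -408, -2448, -14688, -88128]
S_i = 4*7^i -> [4, 28, 196, 1372, 9604]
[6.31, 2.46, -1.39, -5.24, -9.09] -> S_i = 6.31 + -3.85*i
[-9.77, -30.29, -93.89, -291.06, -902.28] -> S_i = -9.77*3.10^i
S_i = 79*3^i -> [79, 237, 711, 2133, 6399]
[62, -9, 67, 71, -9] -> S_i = Random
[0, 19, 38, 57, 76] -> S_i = 0 + 19*i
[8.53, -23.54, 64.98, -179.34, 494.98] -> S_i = 8.53*(-2.76)^i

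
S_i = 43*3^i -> [43, 129, 387, 1161, 3483]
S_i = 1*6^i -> [1, 6, 36, 216, 1296]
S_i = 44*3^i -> [44, 132, 396, 1188, 3564]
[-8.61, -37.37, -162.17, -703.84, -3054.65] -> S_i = -8.61*4.34^i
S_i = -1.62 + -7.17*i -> [-1.62, -8.79, -15.96, -23.13, -30.3]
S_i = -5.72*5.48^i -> [-5.72, -31.35, -171.77, -941.32, -5158.44]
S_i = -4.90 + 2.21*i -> [-4.9, -2.69, -0.48, 1.73, 3.94]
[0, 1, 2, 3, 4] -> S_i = 0 + 1*i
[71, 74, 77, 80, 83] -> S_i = 71 + 3*i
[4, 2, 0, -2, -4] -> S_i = 4 + -2*i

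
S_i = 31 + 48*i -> [31, 79, 127, 175, 223]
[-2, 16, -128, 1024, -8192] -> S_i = -2*-8^i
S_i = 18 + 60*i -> [18, 78, 138, 198, 258]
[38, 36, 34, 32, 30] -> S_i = 38 + -2*i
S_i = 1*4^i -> [1, 4, 16, 64, 256]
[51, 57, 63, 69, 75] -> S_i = 51 + 6*i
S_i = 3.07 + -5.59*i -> [3.07, -2.52, -8.11, -13.7, -19.29]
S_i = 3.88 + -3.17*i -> [3.88, 0.71, -2.46, -5.63, -8.8]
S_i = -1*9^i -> [-1, -9, -81, -729, -6561]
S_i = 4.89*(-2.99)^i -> [4.89, -14.62, 43.72, -130.71, 390.84]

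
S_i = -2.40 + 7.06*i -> [-2.4, 4.66, 11.72, 18.78, 25.84]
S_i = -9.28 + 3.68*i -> [-9.28, -5.6, -1.92, 1.76, 5.44]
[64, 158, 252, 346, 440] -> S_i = 64 + 94*i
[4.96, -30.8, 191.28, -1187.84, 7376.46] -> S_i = 4.96*(-6.21)^i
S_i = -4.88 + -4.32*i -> [-4.88, -9.2, -13.52, -17.84, -22.16]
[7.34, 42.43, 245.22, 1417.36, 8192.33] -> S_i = 7.34*5.78^i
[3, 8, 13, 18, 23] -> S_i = 3 + 5*i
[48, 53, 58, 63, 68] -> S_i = 48 + 5*i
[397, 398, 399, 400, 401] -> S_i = 397 + 1*i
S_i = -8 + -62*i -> [-8, -70, -132, -194, -256]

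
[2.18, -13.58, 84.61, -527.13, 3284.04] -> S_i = 2.18*(-6.23)^i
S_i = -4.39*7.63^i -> [-4.39, -33.5, -255.57, -1950.02, -14878.62]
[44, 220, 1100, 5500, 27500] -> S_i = 44*5^i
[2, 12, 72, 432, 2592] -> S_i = 2*6^i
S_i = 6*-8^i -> [6, -48, 384, -3072, 24576]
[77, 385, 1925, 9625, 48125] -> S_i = 77*5^i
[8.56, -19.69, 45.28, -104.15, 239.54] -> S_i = 8.56*(-2.30)^i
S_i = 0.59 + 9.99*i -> [0.59, 10.58, 20.57, 30.56, 40.55]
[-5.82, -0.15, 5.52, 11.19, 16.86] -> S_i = -5.82 + 5.67*i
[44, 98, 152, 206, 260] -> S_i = 44 + 54*i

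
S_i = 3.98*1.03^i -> [3.98, 4.1, 4.22, 4.35, 4.48]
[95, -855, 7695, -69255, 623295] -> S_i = 95*-9^i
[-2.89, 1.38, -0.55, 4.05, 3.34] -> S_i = Random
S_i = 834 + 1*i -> [834, 835, 836, 837, 838]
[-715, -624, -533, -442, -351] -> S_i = -715 + 91*i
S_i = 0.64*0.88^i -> [0.64, 0.56, 0.5, 0.44, 0.38]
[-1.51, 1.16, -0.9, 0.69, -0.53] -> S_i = -1.51*(-0.77)^i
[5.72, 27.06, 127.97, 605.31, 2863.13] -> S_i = 5.72*4.73^i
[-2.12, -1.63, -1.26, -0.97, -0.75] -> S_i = -2.12*0.77^i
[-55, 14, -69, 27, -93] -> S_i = Random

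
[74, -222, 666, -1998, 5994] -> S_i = 74*-3^i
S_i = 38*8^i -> [38, 304, 2432, 19456, 155648]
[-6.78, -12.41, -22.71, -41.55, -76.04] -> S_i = -6.78*1.83^i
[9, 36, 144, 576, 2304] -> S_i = 9*4^i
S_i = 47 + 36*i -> [47, 83, 119, 155, 191]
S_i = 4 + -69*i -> [4, -65, -134, -203, -272]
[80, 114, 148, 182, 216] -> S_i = 80 + 34*i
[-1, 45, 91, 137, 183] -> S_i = -1 + 46*i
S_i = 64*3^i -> [64, 192, 576, 1728, 5184]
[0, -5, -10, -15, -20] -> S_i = 0 + -5*i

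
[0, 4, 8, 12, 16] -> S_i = 0 + 4*i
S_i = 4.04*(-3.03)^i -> [4.04, -12.24, 37.09, -112.39, 340.53]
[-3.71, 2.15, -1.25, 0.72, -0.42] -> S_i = -3.71*(-0.58)^i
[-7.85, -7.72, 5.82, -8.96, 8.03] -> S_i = Random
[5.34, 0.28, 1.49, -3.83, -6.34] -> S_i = Random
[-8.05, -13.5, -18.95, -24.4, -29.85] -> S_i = -8.05 + -5.45*i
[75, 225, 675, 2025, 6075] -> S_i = 75*3^i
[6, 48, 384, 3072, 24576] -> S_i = 6*8^i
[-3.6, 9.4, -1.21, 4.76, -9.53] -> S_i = Random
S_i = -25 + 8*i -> [-25, -17, -9, -1, 7]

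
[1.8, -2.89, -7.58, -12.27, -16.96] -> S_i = 1.80 + -4.69*i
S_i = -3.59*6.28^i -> [-3.59, -22.55, -141.58, -889.15, -5583.84]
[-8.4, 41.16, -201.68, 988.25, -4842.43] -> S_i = -8.40*(-4.90)^i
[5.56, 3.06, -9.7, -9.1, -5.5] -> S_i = Random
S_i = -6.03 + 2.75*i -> [-6.03, -3.28, -0.53, 2.22, 4.97]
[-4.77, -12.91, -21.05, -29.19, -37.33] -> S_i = -4.77 + -8.14*i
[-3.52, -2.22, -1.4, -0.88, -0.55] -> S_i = -3.52*0.63^i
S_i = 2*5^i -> [2, 10, 50, 250, 1250]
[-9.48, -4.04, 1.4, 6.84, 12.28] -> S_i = -9.48 + 5.44*i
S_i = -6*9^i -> [-6, -54, -486, -4374, -39366]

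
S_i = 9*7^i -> [9, 63, 441, 3087, 21609]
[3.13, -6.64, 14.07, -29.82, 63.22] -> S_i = 3.13*(-2.12)^i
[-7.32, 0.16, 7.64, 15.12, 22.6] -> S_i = -7.32 + 7.48*i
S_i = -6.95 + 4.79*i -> [-6.95, -2.16, 2.63, 7.42, 12.21]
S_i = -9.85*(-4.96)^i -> [-9.85, 48.86, -242.33, 1201.94, -5961.6]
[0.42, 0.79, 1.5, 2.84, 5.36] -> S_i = 0.42*1.89^i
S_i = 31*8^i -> [31, 248, 1984, 15872, 126976]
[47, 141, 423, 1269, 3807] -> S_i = 47*3^i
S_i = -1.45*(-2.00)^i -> [-1.45, 2.9, -5.8, 11.6, -23.2]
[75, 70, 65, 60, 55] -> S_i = 75 + -5*i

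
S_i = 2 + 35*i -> [2, 37, 72, 107, 142]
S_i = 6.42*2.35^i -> [6.42, 15.09, 35.45, 83.32, 195.8]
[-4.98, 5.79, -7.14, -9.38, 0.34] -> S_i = Random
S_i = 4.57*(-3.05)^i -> [4.57, -13.94, 42.51, -129.66, 395.47]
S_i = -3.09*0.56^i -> [-3.09, -1.73, -0.97, -0.54, -0.3]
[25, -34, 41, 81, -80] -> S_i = Random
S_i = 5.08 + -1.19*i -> [5.08, 3.89, 2.7, 1.51, 0.32]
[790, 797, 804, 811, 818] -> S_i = 790 + 7*i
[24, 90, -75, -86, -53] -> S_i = Random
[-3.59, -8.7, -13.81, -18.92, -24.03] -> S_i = -3.59 + -5.11*i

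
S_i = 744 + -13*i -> [744, 731, 718, 705, 692]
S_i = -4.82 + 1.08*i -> [-4.82, -3.74, -2.66, -1.58, -0.5]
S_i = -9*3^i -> [-9, -27, -81, -243, -729]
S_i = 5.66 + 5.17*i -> [5.66, 10.83, 16.0, 21.17, 26.34]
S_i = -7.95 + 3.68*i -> [-7.95, -4.27, -0.59, 3.09, 6.77]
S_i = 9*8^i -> [9, 72, 576, 4608, 36864]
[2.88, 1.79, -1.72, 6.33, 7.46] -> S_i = Random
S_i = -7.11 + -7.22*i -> [-7.11, -14.33, -21.55, -28.77, -35.99]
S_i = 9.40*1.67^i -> [9.4, 15.7, 26.22, 43.78, 73.11]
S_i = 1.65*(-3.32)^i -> [1.65, -5.48, 18.19, -60.38, 200.46]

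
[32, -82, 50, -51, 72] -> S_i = Random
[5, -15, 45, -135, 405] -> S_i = 5*-3^i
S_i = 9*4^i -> [9, 36, 144, 576, 2304]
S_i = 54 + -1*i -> [54, 53, 52, 51, 50]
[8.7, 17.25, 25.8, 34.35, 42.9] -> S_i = 8.70 + 8.55*i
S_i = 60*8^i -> [60, 480, 3840, 30720, 245760]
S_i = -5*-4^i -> [-5, 20, -80, 320, -1280]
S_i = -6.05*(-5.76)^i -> [-6.05, 34.85, -200.72, 1156.17, -6659.56]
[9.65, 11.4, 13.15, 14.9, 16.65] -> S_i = 9.65 + 1.75*i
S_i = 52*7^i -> [52, 364, 2548, 17836, 124852]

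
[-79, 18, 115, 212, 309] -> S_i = -79 + 97*i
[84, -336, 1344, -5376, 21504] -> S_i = 84*-4^i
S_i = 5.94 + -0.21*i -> [5.94, 5.73, 5.52, 5.31, 5.1]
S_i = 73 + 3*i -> [73, 76, 79, 82, 85]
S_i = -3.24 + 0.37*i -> [-3.24, -2.87, -2.5, -2.13, -1.76]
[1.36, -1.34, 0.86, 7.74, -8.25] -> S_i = Random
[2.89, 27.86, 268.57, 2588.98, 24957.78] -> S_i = 2.89*9.64^i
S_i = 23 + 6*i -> [23, 29, 35, 41, 47]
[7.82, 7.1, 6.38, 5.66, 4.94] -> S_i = 7.82 + -0.72*i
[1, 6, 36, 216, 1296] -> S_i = 1*6^i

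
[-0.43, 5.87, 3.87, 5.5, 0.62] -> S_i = Random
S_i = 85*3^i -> [85, 255, 765, 2295, 6885]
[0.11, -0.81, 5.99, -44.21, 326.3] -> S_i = 0.11*(-7.38)^i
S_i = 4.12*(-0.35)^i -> [4.12, -1.44, 0.5, -0.18, 0.06]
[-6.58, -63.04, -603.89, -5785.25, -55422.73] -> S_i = -6.58*9.58^i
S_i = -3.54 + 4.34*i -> [-3.54, 0.8, 5.14, 9.48, 13.82]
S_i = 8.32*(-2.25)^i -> [8.32, -18.72, 42.12, -94.77, 213.23]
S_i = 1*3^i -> [1, 3, 9, 27, 81]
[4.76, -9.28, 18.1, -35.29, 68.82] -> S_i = 4.76*(-1.95)^i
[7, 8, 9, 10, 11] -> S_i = 7 + 1*i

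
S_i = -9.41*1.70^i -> [-9.41, -16.0, -27.19, -46.23, -78.59]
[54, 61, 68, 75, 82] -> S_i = 54 + 7*i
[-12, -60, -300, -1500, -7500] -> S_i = -12*5^i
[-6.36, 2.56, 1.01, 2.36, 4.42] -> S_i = Random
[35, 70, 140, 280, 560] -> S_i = 35*2^i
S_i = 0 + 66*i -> [0, 66, 132, 198, 264]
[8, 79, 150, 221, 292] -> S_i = 8 + 71*i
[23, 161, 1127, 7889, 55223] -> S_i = 23*7^i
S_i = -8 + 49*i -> [-8, 41, 90, 139, 188]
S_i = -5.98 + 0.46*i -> [-5.98, -5.52, -5.06, -4.6, -4.14]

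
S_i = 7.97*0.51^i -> [7.97, 4.06, 2.07, 1.06, 0.54]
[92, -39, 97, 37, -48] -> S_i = Random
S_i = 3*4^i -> [3, 12, 48, 192, 768]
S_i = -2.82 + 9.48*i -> [-2.82, 6.66, 16.14, 25.62, 35.1]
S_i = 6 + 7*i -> [6, 13, 20, 27, 34]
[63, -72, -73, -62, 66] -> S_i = Random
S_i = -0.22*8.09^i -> [-0.22, -1.78, -14.4, -116.48, -942.36]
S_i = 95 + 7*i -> [95, 102, 109, 116, 123]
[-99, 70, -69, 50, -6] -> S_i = Random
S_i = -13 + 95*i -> [-13, 82, 177, 272, 367]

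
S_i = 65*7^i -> [65, 455, 3185, 22295, 156065]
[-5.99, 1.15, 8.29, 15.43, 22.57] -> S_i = -5.99 + 7.14*i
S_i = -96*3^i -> [-96, -288, -864, -2592, -7776]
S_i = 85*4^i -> [85, 340, 1360, 5440, 21760]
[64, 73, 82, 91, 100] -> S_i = 64 + 9*i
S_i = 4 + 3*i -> [4, 7, 10, 13, 16]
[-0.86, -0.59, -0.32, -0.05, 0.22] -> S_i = -0.86 + 0.27*i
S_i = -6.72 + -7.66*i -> [-6.72, -14.38, -22.04, -29.7, -37.36]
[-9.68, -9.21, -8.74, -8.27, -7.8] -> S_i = -9.68 + 0.47*i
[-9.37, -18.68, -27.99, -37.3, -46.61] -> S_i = -9.37 + -9.31*i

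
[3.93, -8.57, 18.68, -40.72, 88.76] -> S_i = 3.93*(-2.18)^i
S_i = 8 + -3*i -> [8, 5, 2, -1, -4]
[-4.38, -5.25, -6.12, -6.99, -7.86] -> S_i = -4.38 + -0.87*i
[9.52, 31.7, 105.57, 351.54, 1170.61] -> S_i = 9.52*3.33^i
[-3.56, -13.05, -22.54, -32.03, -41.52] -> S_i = -3.56 + -9.49*i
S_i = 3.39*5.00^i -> [3.39, 16.95, 84.75, 423.75, 2118.75]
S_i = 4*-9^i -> [4, -36, 324, -2916, 26244]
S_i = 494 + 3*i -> [494, 497, 500, 503, 506]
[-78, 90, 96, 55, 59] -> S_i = Random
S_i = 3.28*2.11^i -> [3.28, 6.92, 14.6, 30.81, 65.01]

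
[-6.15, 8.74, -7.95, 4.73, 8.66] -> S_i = Random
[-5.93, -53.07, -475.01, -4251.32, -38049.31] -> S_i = -5.93*8.95^i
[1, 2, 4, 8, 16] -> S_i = 1*2^i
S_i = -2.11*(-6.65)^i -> [-2.11, 14.03, -93.31, 620.51, -4126.38]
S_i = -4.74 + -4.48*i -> [-4.74, -9.22, -13.7, -18.18, -22.66]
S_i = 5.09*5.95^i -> [5.09, 30.29, 180.2, 1072.18, 6379.49]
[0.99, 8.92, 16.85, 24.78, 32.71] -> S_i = 0.99 + 7.93*i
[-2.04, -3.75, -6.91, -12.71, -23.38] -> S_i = -2.04*1.84^i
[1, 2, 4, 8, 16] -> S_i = 1*2^i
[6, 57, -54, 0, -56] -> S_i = Random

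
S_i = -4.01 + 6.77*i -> [-4.01, 2.76, 9.53, 16.3, 23.07]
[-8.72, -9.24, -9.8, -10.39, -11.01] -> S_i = -8.72*1.06^i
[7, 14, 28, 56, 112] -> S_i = 7*2^i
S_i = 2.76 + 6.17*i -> [2.76, 8.93, 15.1, 21.27, 27.44]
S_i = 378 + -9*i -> [378, 369, 360, 351, 342]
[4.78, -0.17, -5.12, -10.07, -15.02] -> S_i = 4.78 + -4.95*i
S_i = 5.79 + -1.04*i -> [5.79, 4.75, 3.71, 2.67, 1.63]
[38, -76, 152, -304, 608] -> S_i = 38*-2^i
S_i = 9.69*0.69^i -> [9.69, 6.69, 4.61, 3.18, 2.2]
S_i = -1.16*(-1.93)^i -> [-1.16, 2.24, -4.32, 8.34, -16.09]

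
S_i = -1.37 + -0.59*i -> [-1.37, -1.96, -2.55, -3.14, -3.73]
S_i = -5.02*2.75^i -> [-5.02, -13.8, -37.96, -104.4, -287.1]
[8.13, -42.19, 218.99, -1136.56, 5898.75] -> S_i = 8.13*(-5.19)^i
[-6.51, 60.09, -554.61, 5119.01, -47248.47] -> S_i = -6.51*(-9.23)^i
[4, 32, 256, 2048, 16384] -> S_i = 4*8^i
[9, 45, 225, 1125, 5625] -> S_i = 9*5^i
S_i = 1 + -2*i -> [1, -1, -3, -5, -7]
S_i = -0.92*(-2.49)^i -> [-0.92, 2.29, -5.7, 14.2, -35.37]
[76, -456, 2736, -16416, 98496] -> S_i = 76*-6^i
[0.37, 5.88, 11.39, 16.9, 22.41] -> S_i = 0.37 + 5.51*i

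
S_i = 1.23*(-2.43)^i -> [1.23, -2.99, 7.26, -17.65, 42.89]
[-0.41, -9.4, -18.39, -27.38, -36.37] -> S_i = -0.41 + -8.99*i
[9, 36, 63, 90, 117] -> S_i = 9 + 27*i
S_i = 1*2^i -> [1, 2, 4, 8, 16]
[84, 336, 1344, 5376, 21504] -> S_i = 84*4^i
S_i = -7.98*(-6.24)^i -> [-7.98, 49.8, -310.72, 1938.91, -12098.77]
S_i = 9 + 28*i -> [9, 37, 65, 93, 121]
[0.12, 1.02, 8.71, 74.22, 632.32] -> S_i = 0.12*8.52^i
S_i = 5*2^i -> [5, 10, 20, 40, 80]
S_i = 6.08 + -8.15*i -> [6.08, -2.07, -10.22, -18.37, -26.52]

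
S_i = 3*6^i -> [3, 18, 108, 648, 3888]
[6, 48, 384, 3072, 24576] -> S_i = 6*8^i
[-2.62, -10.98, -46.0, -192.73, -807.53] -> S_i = -2.62*4.19^i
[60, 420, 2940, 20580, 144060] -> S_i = 60*7^i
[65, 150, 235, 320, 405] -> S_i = 65 + 85*i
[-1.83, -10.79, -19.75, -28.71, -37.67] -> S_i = -1.83 + -8.96*i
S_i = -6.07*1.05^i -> [-6.07, -6.37, -6.69, -7.03, -7.38]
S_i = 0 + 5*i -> [0, 5, 10, 15, 20]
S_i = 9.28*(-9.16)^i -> [9.28, -85.0, 778.64, -7132.38, 65332.59]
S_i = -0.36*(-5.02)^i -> [-0.36, 1.81, -9.07, 45.54, -228.62]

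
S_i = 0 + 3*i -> [0, 3, 6, 9, 12]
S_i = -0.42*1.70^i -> [-0.42, -0.71, -1.21, -2.06, -3.51]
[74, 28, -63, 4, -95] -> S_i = Random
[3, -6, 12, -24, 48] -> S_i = 3*-2^i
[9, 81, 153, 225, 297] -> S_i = 9 + 72*i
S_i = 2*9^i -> [2, 18, 162, 1458, 13122]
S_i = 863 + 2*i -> [863, 865, 867, 869, 871]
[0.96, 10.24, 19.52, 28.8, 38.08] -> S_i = 0.96 + 9.28*i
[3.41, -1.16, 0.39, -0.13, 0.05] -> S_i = 3.41*(-0.34)^i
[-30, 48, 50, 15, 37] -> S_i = Random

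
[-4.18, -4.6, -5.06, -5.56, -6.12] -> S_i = -4.18*1.10^i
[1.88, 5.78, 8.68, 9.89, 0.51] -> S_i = Random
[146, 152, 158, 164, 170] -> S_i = 146 + 6*i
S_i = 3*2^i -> [3, 6, 12, 24, 48]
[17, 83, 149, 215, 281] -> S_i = 17 + 66*i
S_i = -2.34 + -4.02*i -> [-2.34, -6.36, -10.38, -14.4, -18.42]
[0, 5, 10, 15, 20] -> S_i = 0 + 5*i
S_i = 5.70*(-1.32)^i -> [5.7, -7.52, 9.93, -13.11, 17.3]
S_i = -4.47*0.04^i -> [-4.47, -0.18, -0.01, -0.0, -0.0]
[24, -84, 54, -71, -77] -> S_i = Random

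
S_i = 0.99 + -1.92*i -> [0.99, -0.93, -2.85, -4.77, -6.69]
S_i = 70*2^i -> [70, 140, 280, 560, 1120]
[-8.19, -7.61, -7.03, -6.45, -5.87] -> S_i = -8.19 + 0.58*i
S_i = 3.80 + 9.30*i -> [3.8, 13.1, 22.4, 31.7, 41.0]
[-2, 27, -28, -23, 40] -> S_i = Random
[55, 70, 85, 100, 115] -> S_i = 55 + 15*i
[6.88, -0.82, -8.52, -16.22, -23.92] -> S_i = 6.88 + -7.70*i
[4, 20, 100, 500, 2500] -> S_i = 4*5^i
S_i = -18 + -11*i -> [-18, -29, -40, -51, -62]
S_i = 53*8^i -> [53, 424, 3392, 27136, 217088]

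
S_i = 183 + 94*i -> [183, 277, 371, 465, 559]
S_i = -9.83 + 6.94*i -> [-9.83, -2.89, 4.05, 10.99, 17.93]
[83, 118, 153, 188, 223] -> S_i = 83 + 35*i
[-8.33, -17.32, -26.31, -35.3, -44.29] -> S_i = -8.33 + -8.99*i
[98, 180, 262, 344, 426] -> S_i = 98 + 82*i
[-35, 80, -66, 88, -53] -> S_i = Random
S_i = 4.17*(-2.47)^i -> [4.17, -10.3, 25.44, -62.84, 155.21]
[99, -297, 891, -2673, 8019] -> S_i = 99*-3^i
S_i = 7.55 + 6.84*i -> [7.55, 14.39, 21.23, 28.07, 34.91]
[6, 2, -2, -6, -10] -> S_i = 6 + -4*i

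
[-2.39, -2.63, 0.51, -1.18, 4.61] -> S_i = Random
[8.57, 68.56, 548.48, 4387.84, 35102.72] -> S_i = 8.57*8.00^i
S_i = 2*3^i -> [2, 6, 18, 54, 162]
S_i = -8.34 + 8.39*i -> [-8.34, 0.05, 8.44, 16.83, 25.22]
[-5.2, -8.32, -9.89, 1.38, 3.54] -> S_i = Random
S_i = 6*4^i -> [6, 24, 96, 384, 1536]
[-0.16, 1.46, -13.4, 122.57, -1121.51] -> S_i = -0.16*(-9.15)^i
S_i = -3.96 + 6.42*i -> [-3.96, 2.46, 8.88, 15.3, 21.72]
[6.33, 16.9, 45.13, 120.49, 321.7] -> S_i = 6.33*2.67^i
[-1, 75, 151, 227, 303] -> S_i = -1 + 76*i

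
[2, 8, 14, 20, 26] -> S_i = 2 + 6*i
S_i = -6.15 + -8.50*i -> [-6.15, -14.65, -23.15, -31.65, -40.15]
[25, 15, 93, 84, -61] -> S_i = Random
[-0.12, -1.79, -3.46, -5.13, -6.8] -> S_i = -0.12 + -1.67*i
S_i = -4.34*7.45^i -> [-4.34, -32.33, -240.88, -1794.56, -13369.49]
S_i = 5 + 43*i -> [5, 48, 91, 134, 177]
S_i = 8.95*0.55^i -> [8.95, 4.92, 2.71, 1.49, 0.82]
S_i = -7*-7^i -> [-7, 49, -343, 2401, -16807]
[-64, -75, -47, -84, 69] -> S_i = Random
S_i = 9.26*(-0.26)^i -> [9.26, -2.41, 0.63, -0.16, 0.04]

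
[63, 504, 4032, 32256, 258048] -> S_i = 63*8^i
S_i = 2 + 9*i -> [2, 11, 20, 29, 38]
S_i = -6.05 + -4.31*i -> [-6.05, -10.36, -14.67, -18.98, -23.29]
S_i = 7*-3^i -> [7, -21, 63, -189, 567]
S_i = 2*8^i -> [2, 16, 128, 1024, 8192]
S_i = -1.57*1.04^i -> [-1.57, -1.63, -1.7, -1.77, -1.84]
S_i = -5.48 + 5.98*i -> [-5.48, 0.5, 6.48, 12.46, 18.44]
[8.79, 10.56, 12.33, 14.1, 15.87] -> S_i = 8.79 + 1.77*i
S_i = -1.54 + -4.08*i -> [-1.54, -5.62, -9.7, -13.78, -17.86]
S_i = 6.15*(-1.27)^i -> [6.15, -7.81, 9.92, -12.6, 16.0]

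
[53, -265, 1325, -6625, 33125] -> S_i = 53*-5^i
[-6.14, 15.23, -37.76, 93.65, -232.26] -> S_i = -6.14*(-2.48)^i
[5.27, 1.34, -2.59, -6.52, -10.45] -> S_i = 5.27 + -3.93*i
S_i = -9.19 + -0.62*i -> [-9.19, -9.81, -10.43, -11.05, -11.67]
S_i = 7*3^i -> [7, 21, 63, 189, 567]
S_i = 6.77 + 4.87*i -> [6.77, 11.64, 16.51, 21.38, 26.25]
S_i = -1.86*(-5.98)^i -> [-1.86, 11.12, -66.51, 397.76, -2378.58]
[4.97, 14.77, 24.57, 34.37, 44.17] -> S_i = 4.97 + 9.80*i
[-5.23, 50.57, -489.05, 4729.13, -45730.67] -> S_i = -5.23*(-9.67)^i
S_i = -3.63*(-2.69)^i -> [-3.63, 9.76, -26.27, 70.66, -190.07]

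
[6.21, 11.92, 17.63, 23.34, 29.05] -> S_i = 6.21 + 5.71*i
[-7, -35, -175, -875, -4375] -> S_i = -7*5^i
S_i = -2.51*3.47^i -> [-2.51, -8.71, -30.22, -104.87, -363.91]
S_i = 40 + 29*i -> [40, 69, 98, 127, 156]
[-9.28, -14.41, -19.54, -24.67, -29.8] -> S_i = -9.28 + -5.13*i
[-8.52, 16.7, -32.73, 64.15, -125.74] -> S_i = -8.52*(-1.96)^i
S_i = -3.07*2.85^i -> [-3.07, -8.75, -24.94, -71.07, -202.54]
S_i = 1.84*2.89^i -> [1.84, 5.32, 15.37, 44.41, 128.35]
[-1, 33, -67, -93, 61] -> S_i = Random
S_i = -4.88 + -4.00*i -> [-4.88, -8.88, -12.88, -16.88, -20.88]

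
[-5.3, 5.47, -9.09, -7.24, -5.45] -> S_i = Random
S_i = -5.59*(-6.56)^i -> [-5.59, 36.67, -240.56, 1578.06, -10352.07]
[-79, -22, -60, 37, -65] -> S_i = Random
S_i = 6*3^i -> [6, 18, 54, 162, 486]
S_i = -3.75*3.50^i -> [-3.75, -13.12, -45.94, -160.78, -562.73]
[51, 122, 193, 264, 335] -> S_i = 51 + 71*i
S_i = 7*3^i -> [7, 21, 63, 189, 567]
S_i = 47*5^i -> [47, 235, 1175, 5875, 29375]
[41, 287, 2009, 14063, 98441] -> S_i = 41*7^i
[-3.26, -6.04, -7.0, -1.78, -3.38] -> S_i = Random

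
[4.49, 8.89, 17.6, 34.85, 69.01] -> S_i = 4.49*1.98^i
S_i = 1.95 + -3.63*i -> [1.95, -1.68, -5.31, -8.94, -12.57]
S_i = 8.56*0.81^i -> [8.56, 6.93, 5.62, 4.55, 3.68]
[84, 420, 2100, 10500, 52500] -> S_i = 84*5^i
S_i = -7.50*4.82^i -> [-7.5, -36.15, -174.24, -839.85, -4048.08]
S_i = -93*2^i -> [-93, -186, -372, -744, -1488]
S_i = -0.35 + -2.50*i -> [-0.35, -2.85, -5.35, -7.85, -10.35]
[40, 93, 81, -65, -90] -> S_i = Random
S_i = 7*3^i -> [7, 21, 63, 189, 567]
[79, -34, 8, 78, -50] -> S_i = Random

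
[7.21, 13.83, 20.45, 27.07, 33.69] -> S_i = 7.21 + 6.62*i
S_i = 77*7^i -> [77, 539, 3773, 26411, 184877]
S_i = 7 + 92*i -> [7, 99, 191, 283, 375]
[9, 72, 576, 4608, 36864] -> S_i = 9*8^i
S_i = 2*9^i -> [2, 18, 162, 1458, 13122]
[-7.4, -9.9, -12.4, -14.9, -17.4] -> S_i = -7.40 + -2.50*i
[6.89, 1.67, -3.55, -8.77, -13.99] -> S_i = 6.89 + -5.22*i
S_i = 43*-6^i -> [43, -258, 1548, -9288, 55728]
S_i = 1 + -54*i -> [1, -53, -107, -161, -215]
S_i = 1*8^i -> [1, 8, 64, 512, 4096]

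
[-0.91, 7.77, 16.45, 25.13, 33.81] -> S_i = -0.91 + 8.68*i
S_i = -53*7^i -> [-53, -371, -2597, -18179, -127253]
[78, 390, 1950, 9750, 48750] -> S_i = 78*5^i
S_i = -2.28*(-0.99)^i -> [-2.28, 2.26, -2.23, 2.21, -2.19]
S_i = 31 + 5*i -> [31, 36, 41, 46, 51]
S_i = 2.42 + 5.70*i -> [2.42, 8.12, 13.82, 19.52, 25.22]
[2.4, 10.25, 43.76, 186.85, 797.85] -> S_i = 2.40*4.27^i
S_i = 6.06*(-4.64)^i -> [6.06, -28.12, 130.47, -605.38, 2808.95]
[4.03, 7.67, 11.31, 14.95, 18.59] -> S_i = 4.03 + 3.64*i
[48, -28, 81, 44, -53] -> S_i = Random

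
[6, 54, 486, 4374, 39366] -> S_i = 6*9^i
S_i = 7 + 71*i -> [7, 78, 149, 220, 291]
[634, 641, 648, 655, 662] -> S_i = 634 + 7*i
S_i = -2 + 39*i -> [-2, 37, 76, 115, 154]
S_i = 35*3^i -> [35, 105, 315, 945, 2835]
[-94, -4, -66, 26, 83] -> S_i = Random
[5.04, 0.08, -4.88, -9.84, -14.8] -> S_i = 5.04 + -4.96*i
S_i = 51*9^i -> [51, 459, 4131, 37179, 334611]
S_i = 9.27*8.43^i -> [9.27, 78.15, 658.77, 5553.44, 46815.54]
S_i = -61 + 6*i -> [-61, -55, -49, -43, -37]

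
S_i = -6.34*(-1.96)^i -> [-6.34, 12.43, -24.36, 47.74, -93.57]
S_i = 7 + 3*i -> [7, 10, 13, 16, 19]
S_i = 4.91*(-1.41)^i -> [4.91, -6.92, 9.76, -13.76, 19.41]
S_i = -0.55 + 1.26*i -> [-0.55, 0.71, 1.97, 3.23, 4.49]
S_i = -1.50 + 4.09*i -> [-1.5, 2.59, 6.68, 10.77, 14.86]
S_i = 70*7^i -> [70, 490, 3430, 24010, 168070]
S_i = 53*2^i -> [53, 106, 212, 424, 848]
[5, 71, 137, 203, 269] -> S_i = 5 + 66*i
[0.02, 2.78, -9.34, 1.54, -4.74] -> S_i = Random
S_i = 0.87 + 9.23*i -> [0.87, 10.1, 19.33, 28.56, 37.79]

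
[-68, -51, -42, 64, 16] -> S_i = Random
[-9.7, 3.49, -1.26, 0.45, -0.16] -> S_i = -9.70*(-0.36)^i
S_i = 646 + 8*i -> [646, 654, 662, 670, 678]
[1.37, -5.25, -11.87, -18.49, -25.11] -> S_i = 1.37 + -6.62*i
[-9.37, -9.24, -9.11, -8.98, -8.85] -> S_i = -9.37 + 0.13*i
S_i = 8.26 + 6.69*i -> [8.26, 14.95, 21.64, 28.33, 35.02]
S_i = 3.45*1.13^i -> [3.45, 3.9, 4.41, 4.98, 5.63]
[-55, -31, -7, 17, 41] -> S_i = -55 + 24*i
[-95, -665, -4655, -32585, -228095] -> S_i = -95*7^i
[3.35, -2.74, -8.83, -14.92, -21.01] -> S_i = 3.35 + -6.09*i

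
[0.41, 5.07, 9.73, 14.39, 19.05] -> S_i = 0.41 + 4.66*i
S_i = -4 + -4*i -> [-4, -8, -12, -16, -20]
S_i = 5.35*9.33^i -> [5.35, 49.92, 465.71, 4345.09, 40539.68]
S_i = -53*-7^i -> [-53, 371, -2597, 18179, -127253]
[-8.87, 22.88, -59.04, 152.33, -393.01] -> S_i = -8.87*(-2.58)^i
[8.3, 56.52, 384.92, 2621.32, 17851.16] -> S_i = 8.30*6.81^i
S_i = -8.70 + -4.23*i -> [-8.7, -12.93, -17.16, -21.39, -25.62]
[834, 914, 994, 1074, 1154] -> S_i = 834 + 80*i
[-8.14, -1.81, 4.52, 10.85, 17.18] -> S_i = -8.14 + 6.33*i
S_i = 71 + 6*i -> [71, 77, 83, 89, 95]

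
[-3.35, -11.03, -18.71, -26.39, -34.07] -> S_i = -3.35 + -7.68*i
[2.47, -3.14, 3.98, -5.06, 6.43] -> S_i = 2.47*(-1.27)^i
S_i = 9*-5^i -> [9, -45, 225, -1125, 5625]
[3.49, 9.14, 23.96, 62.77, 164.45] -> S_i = 3.49*2.62^i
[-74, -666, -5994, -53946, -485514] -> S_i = -74*9^i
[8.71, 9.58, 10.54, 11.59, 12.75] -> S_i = 8.71*1.10^i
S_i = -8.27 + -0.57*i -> [-8.27, -8.84, -9.41, -9.98, -10.55]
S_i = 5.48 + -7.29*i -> [5.48, -1.81, -9.1, -16.39, -23.68]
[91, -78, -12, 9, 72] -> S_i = Random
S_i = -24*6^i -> [-24, -144, -864, -5184, -31104]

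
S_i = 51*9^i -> [51, 459, 4131, 37179, 334611]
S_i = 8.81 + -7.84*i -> [8.81, 0.97, -6.87, -14.71, -22.55]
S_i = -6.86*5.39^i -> [-6.86, -36.98, -199.3, -1074.21, -5790.01]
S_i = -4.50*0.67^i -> [-4.5, -3.02, -2.02, -1.35, -0.91]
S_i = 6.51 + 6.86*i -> [6.51, 13.37, 20.23, 27.09, 33.95]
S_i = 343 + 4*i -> [343, 347, 351, 355, 359]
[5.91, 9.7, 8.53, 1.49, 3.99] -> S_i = Random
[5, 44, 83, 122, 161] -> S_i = 5 + 39*i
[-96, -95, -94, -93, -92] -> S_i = -96 + 1*i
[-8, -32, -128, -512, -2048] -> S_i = -8*4^i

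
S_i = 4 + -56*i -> [4, -52, -108, -164, -220]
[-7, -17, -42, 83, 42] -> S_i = Random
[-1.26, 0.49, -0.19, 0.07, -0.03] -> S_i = -1.26*(-0.39)^i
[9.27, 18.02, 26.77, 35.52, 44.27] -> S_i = 9.27 + 8.75*i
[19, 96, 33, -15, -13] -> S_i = Random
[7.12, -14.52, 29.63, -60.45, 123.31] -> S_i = 7.12*(-2.04)^i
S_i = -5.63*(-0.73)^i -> [-5.63, 4.11, -3.0, 2.19, -1.6]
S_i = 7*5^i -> [7, 35, 175, 875, 4375]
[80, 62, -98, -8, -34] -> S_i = Random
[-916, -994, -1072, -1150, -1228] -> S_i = -916 + -78*i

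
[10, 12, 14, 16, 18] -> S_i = 10 + 2*i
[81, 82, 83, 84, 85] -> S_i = 81 + 1*i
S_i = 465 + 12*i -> [465, 477, 489, 501, 513]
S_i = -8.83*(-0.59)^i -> [-8.83, 5.21, -3.07, 1.81, -1.07]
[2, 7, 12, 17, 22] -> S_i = 2 + 5*i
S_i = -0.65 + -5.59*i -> [-0.65, -6.24, -11.83, -17.42, -23.01]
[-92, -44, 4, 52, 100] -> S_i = -92 + 48*i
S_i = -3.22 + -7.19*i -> [-3.22, -10.41, -17.6, -24.79, -31.98]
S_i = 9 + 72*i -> [9, 81, 153, 225, 297]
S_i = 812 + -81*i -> [812, 731, 650, 569, 488]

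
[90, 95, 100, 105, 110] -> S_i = 90 + 5*i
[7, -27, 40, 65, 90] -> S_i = Random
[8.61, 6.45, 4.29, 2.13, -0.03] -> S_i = 8.61 + -2.16*i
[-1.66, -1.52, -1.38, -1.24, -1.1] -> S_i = -1.66 + 0.14*i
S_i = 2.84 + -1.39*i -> [2.84, 1.45, 0.06, -1.33, -2.72]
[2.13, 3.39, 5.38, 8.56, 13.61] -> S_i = 2.13*1.59^i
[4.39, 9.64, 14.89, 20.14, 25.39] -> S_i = 4.39 + 5.25*i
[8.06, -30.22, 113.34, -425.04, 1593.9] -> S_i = 8.06*(-3.75)^i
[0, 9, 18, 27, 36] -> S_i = 0 + 9*i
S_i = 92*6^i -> [92, 552, 3312, 19872, 119232]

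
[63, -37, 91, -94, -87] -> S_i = Random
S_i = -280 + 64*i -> [-280, -216, -152, -88, -24]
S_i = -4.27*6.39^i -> [-4.27, -27.29, -174.35, -1114.12, -7119.2]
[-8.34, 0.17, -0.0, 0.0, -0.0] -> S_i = -8.34*(-0.02)^i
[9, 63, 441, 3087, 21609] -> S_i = 9*7^i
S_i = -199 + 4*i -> [-199, -195, -191, -187, -183]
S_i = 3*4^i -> [3, 12, 48, 192, 768]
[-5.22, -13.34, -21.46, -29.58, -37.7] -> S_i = -5.22 + -8.12*i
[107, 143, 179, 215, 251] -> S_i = 107 + 36*i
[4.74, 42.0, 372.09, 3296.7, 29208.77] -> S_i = 4.74*8.86^i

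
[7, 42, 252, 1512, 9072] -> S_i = 7*6^i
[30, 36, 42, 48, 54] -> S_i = 30 + 6*i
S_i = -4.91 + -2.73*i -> [-4.91, -7.64, -10.37, -13.1, -15.83]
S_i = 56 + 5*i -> [56, 61, 66, 71, 76]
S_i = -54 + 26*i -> [-54, -28, -2, 24, 50]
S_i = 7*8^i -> [7, 56, 448, 3584, 28672]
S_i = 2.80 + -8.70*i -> [2.8, -5.9, -14.6, -23.3, -32.0]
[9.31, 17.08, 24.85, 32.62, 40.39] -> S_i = 9.31 + 7.77*i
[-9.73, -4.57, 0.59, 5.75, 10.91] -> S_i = -9.73 + 5.16*i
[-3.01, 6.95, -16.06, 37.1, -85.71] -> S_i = -3.01*(-2.31)^i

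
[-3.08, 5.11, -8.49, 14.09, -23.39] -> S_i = -3.08*(-1.66)^i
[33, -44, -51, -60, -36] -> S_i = Random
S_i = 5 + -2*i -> [5, 3, 1, -1, -3]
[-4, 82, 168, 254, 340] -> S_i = -4 + 86*i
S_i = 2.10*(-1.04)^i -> [2.1, -2.18, 2.27, -2.36, 2.46]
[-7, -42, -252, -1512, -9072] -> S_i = -7*6^i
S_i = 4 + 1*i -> [4, 5, 6, 7, 8]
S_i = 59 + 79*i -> [59, 138, 217, 296, 375]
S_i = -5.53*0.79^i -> [-5.53, -4.37, -3.45, -2.73, -2.15]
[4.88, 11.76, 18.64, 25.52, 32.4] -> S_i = 4.88 + 6.88*i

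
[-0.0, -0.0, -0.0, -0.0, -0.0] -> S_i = -0.00*4.51^i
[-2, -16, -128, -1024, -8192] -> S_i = -2*8^i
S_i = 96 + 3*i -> [96, 99, 102, 105, 108]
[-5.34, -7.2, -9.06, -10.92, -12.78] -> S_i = -5.34 + -1.86*i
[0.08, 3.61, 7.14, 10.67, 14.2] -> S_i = 0.08 + 3.53*i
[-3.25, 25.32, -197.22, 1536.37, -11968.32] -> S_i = -3.25*(-7.79)^i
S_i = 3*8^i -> [3, 24, 192, 1536, 12288]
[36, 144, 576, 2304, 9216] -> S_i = 36*4^i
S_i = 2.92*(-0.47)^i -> [2.92, -1.37, 0.65, -0.3, 0.14]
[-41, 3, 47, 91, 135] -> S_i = -41 + 44*i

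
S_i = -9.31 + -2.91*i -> [-9.31, -12.22, -15.13, -18.04, -20.95]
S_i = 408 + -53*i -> [408, 355, 302, 249, 196]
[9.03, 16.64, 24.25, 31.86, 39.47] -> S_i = 9.03 + 7.61*i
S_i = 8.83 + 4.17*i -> [8.83, 13.0, 17.17, 21.34, 25.51]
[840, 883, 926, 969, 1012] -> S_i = 840 + 43*i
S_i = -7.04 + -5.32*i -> [-7.04, -12.36, -17.68, -23.0, -28.32]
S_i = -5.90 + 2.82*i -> [-5.9, -3.08, -0.26, 2.56, 5.38]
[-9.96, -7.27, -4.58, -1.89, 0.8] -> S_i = -9.96 + 2.69*i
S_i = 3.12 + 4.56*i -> [3.12, 7.68, 12.24, 16.8, 21.36]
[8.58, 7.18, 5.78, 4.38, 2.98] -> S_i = 8.58 + -1.40*i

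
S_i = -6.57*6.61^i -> [-6.57, -43.43, -287.06, -1897.45, -12542.13]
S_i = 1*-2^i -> [1, -2, 4, -8, 16]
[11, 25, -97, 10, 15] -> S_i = Random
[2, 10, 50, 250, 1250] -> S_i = 2*5^i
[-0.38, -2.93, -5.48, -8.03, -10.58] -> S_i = -0.38 + -2.55*i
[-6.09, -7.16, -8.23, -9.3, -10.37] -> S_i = -6.09 + -1.07*i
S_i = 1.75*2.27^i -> [1.75, 3.97, 9.02, 20.47, 46.47]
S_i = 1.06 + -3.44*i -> [1.06, -2.38, -5.82, -9.26, -12.7]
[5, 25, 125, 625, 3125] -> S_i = 5*5^i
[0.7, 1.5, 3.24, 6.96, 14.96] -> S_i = 0.70*2.15^i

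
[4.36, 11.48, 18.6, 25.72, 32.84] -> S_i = 4.36 + 7.12*i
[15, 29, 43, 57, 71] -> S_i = 15 + 14*i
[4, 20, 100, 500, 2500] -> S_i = 4*5^i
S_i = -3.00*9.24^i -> [-3.0, -27.72, -256.13, -2366.67, -21868.0]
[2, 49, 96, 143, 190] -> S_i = 2 + 47*i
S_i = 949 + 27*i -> [949, 976, 1003, 1030, 1057]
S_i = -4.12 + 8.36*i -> [-4.12, 4.24, 12.6, 20.96, 29.32]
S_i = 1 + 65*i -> [1, 66, 131, 196, 261]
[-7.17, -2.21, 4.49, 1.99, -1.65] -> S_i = Random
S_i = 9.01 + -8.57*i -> [9.01, 0.44, -8.13, -16.7, -25.27]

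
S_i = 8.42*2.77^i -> [8.42, 23.32, 64.61, 178.96, 495.71]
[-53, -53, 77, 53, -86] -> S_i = Random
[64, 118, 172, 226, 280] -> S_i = 64 + 54*i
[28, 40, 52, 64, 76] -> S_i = 28 + 12*i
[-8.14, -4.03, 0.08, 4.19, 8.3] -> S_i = -8.14 + 4.11*i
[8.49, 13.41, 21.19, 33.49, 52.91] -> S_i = 8.49*1.58^i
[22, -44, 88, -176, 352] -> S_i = 22*-2^i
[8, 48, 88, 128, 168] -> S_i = 8 + 40*i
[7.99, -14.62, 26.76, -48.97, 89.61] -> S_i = 7.99*(-1.83)^i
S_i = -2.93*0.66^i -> [-2.93, -1.93, -1.28, -0.84, -0.56]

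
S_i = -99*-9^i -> [-99, 891, -8019, 72171, -649539]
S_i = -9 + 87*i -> [-9, 78, 165, 252, 339]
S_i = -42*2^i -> [-42, -84, -168, -336, -672]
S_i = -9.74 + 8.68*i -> [-9.74, -1.06, 7.62, 16.3, 24.98]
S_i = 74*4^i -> [74, 296, 1184, 4736, 18944]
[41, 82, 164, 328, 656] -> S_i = 41*2^i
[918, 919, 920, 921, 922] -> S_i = 918 + 1*i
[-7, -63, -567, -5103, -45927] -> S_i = -7*9^i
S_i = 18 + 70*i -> [18, 88, 158, 228, 298]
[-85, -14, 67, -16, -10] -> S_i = Random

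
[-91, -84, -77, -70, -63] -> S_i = -91 + 7*i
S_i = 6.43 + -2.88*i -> [6.43, 3.55, 0.67, -2.21, -5.09]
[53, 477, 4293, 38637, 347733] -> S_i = 53*9^i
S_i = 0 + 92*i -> [0, 92, 184, 276, 368]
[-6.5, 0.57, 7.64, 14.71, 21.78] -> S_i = -6.50 + 7.07*i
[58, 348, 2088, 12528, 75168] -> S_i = 58*6^i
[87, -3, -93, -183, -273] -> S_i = 87 + -90*i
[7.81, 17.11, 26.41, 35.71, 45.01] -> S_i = 7.81 + 9.30*i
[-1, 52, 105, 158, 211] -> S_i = -1 + 53*i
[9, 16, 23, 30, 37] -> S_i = 9 + 7*i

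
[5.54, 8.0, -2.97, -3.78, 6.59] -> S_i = Random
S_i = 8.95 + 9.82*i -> [8.95, 18.77, 28.59, 38.41, 48.23]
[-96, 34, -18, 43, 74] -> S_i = Random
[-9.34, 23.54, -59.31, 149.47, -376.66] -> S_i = -9.34*(-2.52)^i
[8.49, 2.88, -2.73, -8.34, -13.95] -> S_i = 8.49 + -5.61*i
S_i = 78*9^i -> [78, 702, 6318, 56862, 511758]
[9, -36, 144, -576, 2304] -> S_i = 9*-4^i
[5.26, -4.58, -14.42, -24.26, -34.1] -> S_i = 5.26 + -9.84*i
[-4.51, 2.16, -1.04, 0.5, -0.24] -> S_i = -4.51*(-0.48)^i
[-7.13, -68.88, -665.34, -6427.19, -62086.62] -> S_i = -7.13*9.66^i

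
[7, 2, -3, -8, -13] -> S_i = 7 + -5*i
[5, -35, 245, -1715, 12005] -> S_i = 5*-7^i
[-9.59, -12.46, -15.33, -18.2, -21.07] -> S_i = -9.59 + -2.87*i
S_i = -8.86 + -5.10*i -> [-8.86, -13.96, -19.06, -24.16, -29.26]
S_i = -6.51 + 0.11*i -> [-6.51, -6.4, -6.29, -6.18, -6.07]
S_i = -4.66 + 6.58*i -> [-4.66, 1.92, 8.5, 15.08, 21.66]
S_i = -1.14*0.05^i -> [-1.14, -0.06, -0.0, -0.0, -0.0]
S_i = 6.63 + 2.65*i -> [6.63, 9.28, 11.93, 14.58, 17.23]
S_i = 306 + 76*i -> [306, 382, 458, 534, 610]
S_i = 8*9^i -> [8, 72, 648, 5832, 52488]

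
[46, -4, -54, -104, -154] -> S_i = 46 + -50*i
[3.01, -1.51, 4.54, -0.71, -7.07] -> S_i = Random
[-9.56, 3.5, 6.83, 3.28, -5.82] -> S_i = Random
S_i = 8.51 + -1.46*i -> [8.51, 7.05, 5.59, 4.13, 2.67]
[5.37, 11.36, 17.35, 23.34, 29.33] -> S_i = 5.37 + 5.99*i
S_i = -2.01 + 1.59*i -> [-2.01, -0.42, 1.17, 2.76, 4.35]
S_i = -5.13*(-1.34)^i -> [-5.13, 6.87, -9.21, 12.34, -16.54]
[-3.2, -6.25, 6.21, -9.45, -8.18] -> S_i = Random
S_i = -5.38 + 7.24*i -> [-5.38, 1.86, 9.1, 16.34, 23.58]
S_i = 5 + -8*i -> [5, -3, -11, -19, -27]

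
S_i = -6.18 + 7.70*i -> [-6.18, 1.52, 9.22, 16.92, 24.62]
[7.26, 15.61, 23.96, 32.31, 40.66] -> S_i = 7.26 + 8.35*i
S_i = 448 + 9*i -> [448, 457, 466, 475, 484]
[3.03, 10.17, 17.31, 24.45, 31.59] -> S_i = 3.03 + 7.14*i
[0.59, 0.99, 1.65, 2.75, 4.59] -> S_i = 0.59*1.67^i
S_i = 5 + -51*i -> [5, -46, -97, -148, -199]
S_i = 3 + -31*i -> [3, -28, -59, -90, -121]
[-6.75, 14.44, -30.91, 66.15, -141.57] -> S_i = -6.75*(-2.14)^i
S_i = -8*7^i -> [-8, -56, -392, -2744, -19208]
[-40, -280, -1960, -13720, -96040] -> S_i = -40*7^i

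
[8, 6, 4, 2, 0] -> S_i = 8 + -2*i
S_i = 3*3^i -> [3, 9, 27, 81, 243]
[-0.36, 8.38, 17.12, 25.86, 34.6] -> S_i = -0.36 + 8.74*i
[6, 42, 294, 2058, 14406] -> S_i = 6*7^i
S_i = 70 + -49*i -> [70, 21, -28, -77, -126]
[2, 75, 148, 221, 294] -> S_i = 2 + 73*i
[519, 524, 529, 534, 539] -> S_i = 519 + 5*i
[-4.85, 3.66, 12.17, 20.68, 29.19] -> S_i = -4.85 + 8.51*i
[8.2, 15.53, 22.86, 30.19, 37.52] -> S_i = 8.20 + 7.33*i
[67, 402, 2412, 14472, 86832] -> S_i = 67*6^i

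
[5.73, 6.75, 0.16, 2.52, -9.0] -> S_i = Random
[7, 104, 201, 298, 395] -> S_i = 7 + 97*i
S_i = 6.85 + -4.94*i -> [6.85, 1.91, -3.03, -7.97, -12.91]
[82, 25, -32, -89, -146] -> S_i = 82 + -57*i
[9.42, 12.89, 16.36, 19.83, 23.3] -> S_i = 9.42 + 3.47*i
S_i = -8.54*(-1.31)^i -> [-8.54, 11.19, -14.66, 19.2, -25.15]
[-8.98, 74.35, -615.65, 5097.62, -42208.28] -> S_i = -8.98*(-8.28)^i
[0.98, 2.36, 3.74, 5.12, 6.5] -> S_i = 0.98 + 1.38*i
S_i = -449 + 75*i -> [-449, -374, -299, -224, -149]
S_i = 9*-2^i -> [9, -18, 36, -72, 144]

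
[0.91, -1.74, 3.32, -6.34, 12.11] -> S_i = 0.91*(-1.91)^i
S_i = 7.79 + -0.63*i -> [7.79, 7.16, 6.53, 5.9, 5.27]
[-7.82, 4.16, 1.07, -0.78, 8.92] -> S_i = Random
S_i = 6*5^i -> [6, 30, 150, 750, 3750]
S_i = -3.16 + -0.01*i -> [-3.16, -3.17, -3.18, -3.19, -3.2]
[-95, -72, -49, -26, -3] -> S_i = -95 + 23*i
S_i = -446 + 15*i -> [-446, -431, -416, -401, -386]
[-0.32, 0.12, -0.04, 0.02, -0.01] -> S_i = -0.32*(-0.37)^i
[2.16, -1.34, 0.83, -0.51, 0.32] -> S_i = 2.16*(-0.62)^i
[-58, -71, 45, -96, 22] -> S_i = Random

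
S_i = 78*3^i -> [78, 234, 702, 2106, 6318]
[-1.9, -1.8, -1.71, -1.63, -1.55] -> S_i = -1.90*0.95^i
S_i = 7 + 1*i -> [7, 8, 9, 10, 11]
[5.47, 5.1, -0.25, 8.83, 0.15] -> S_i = Random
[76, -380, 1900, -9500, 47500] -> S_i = 76*-5^i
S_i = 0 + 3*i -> [0, 3, 6, 9, 12]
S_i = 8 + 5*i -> [8, 13, 18, 23, 28]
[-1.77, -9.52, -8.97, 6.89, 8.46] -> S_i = Random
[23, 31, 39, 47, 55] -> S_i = 23 + 8*i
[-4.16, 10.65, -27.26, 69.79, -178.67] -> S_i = -4.16*(-2.56)^i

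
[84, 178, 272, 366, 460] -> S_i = 84 + 94*i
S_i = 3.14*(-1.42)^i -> [3.14, -4.46, 6.33, -8.99, 12.77]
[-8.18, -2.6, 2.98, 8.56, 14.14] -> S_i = -8.18 + 5.58*i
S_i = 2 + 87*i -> [2, 89, 176, 263, 350]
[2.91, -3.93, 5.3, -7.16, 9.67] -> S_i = 2.91*(-1.35)^i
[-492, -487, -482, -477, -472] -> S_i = -492 + 5*i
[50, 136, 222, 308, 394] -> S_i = 50 + 86*i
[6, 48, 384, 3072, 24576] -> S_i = 6*8^i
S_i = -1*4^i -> [-1, -4, -16, -64, -256]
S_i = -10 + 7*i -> [-10, -3, 4, 11, 18]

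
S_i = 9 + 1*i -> [9, 10, 11, 12, 13]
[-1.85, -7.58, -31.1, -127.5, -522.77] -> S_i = -1.85*4.10^i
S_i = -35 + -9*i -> [-35, -44, -53, -62, -71]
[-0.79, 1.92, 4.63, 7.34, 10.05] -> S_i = -0.79 + 2.71*i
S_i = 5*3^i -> [5, 15, 45, 135, 405]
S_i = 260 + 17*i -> [260, 277, 294, 311, 328]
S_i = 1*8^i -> [1, 8, 64, 512, 4096]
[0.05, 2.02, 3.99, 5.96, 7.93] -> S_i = 0.05 + 1.97*i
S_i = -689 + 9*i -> [-689, -680, -671, -662, -653]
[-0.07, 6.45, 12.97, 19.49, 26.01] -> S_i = -0.07 + 6.52*i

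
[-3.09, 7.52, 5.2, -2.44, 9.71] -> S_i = Random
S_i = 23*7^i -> [23, 161, 1127, 7889, 55223]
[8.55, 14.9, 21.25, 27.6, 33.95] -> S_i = 8.55 + 6.35*i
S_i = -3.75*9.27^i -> [-3.75, -34.76, -322.25, -2987.24, -27691.74]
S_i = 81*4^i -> [81, 324, 1296, 5184, 20736]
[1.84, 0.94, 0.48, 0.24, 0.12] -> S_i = 1.84*0.51^i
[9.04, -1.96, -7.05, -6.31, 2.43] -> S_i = Random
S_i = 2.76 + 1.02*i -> [2.76, 3.78, 4.8, 5.82, 6.84]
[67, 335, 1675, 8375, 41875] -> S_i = 67*5^i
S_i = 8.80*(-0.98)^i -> [8.8, -8.62, 8.45, -8.28, 8.12]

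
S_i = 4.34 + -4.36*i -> [4.34, -0.02, -4.38, -8.74, -13.1]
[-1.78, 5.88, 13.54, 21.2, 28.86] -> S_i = -1.78 + 7.66*i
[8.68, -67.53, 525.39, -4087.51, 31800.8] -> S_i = 8.68*(-7.78)^i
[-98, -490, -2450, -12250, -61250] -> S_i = -98*5^i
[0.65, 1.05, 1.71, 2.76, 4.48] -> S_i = 0.65*1.62^i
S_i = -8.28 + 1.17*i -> [-8.28, -7.11, -5.94, -4.77, -3.6]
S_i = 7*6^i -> [7, 42, 252, 1512, 9072]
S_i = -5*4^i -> [-5, -20, -80, -320, -1280]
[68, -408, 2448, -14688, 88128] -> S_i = 68*-6^i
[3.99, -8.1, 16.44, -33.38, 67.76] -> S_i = 3.99*(-2.03)^i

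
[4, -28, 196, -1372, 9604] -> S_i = 4*-7^i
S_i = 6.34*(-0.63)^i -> [6.34, -3.99, 2.52, -1.59, 1.0]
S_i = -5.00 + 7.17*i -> [-5.0, 2.17, 9.34, 16.51, 23.68]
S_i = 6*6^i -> [6, 36, 216, 1296, 7776]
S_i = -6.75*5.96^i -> [-6.75, -40.23, -239.77, -1429.03, -8517.04]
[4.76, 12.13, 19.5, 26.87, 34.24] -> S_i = 4.76 + 7.37*i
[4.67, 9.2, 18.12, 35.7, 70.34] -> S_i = 4.67*1.97^i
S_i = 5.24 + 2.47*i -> [5.24, 7.71, 10.18, 12.65, 15.12]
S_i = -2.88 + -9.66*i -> [-2.88, -12.54, -22.2, -31.86, -41.52]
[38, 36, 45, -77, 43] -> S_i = Random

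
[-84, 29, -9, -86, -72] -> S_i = Random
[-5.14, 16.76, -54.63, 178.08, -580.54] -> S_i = -5.14*(-3.26)^i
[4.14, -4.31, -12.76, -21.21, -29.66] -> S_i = 4.14 + -8.45*i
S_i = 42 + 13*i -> [42, 55, 68, 81, 94]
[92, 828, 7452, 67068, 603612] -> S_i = 92*9^i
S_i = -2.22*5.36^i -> [-2.22, -11.9, -63.78, -341.86, -1832.37]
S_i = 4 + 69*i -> [4, 73, 142, 211, 280]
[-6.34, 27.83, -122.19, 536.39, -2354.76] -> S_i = -6.34*(-4.39)^i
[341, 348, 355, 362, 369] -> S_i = 341 + 7*i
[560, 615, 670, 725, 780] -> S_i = 560 + 55*i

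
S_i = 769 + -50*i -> [769, 719, 669, 619, 569]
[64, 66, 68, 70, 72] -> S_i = 64 + 2*i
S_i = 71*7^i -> [71, 497, 3479, 24353, 170471]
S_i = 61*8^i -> [61, 488, 3904, 31232, 249856]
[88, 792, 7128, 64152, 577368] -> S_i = 88*9^i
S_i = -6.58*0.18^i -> [-6.58, -1.18, -0.21, -0.04, -0.01]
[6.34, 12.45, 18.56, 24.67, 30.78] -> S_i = 6.34 + 6.11*i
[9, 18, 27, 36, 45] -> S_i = 9 + 9*i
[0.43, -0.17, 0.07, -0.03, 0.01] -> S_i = 0.43*(-0.39)^i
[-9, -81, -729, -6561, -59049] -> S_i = -9*9^i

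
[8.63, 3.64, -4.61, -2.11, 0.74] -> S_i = Random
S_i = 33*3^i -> [33, 99, 297, 891, 2673]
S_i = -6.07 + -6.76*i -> [-6.07, -12.83, -19.59, -26.35, -33.11]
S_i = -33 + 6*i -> [-33, -27, -21, -15, -9]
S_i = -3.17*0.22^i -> [-3.17, -0.7, -0.15, -0.03, -0.01]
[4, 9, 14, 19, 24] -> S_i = 4 + 5*i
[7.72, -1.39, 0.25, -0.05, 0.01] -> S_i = 7.72*(-0.18)^i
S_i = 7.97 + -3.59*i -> [7.97, 4.38, 0.79, -2.8, -6.39]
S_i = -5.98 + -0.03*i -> [-5.98, -6.01, -6.04, -6.07, -6.1]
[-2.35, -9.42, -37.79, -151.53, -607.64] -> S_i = -2.35*4.01^i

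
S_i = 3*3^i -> [3, 9, 27, 81, 243]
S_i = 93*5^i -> [93, 465, 2325, 11625, 58125]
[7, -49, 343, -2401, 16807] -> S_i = 7*-7^i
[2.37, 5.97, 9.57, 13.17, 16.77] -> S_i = 2.37 + 3.60*i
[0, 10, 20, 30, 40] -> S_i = 0 + 10*i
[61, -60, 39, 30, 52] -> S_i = Random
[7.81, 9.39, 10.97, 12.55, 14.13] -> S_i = 7.81 + 1.58*i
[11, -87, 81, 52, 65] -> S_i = Random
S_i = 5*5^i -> [5, 25, 125, 625, 3125]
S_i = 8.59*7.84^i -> [8.59, 67.35, 527.99, 4139.44, 32453.19]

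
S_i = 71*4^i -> [71, 284, 1136, 4544, 18176]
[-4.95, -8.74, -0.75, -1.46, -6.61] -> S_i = Random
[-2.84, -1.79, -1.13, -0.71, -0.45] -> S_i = -2.84*0.63^i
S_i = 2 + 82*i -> [2, 84, 166, 248, 330]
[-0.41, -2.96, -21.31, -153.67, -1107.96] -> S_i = -0.41*7.21^i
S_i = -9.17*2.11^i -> [-9.17, -19.35, -40.83, -86.14, -181.76]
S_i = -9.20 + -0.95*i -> [-9.2, -10.15, -11.1, -12.05, -13.0]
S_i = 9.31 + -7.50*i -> [9.31, 1.81, -5.69, -13.19, -20.69]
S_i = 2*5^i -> [2, 10, 50, 250, 1250]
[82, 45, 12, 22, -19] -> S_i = Random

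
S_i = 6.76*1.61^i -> [6.76, 10.88, 17.52, 28.21, 45.42]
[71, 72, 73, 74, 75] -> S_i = 71 + 1*i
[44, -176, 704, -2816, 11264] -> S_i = 44*-4^i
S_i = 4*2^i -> [4, 8, 16, 32, 64]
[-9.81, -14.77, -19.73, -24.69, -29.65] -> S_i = -9.81 + -4.96*i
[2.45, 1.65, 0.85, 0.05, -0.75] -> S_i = 2.45 + -0.80*i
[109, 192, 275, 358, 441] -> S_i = 109 + 83*i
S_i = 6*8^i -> [6, 48, 384, 3072, 24576]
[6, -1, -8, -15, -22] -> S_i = 6 + -7*i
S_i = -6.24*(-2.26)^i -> [-6.24, 14.1, -31.87, 72.03, -162.79]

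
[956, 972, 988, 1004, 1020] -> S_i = 956 + 16*i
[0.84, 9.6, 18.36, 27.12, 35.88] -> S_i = 0.84 + 8.76*i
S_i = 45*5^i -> [45, 225, 1125, 5625, 28125]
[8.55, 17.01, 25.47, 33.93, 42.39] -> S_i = 8.55 + 8.46*i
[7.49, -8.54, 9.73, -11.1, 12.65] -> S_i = 7.49*(-1.14)^i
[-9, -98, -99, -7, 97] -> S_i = Random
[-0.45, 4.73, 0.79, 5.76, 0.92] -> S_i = Random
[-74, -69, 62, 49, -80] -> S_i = Random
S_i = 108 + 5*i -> [108, 113, 118, 123, 128]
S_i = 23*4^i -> [23, 92, 368, 1472, 5888]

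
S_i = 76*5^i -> [76, 380, 1900, 9500, 47500]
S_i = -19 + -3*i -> [-19, -22, -25, -28, -31]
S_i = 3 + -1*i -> [3, 2, 1, 0, -1]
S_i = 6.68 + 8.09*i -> [6.68, 14.77, 22.86, 30.95, 39.04]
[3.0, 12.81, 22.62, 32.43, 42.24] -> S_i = 3.00 + 9.81*i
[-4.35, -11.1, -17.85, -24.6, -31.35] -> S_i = -4.35 + -6.75*i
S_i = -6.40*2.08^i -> [-6.4, -13.31, -27.69, -57.59, -119.79]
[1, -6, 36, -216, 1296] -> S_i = 1*-6^i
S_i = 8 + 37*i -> [8, 45, 82, 119, 156]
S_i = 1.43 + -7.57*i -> [1.43, -6.14, -13.71, -21.28, -28.85]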